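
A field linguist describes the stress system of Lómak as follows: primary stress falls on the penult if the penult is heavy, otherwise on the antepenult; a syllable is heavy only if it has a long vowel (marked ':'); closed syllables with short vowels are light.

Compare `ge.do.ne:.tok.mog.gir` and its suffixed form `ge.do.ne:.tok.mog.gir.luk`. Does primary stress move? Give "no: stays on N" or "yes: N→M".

Base `ge.do.ne:.tok.mog.gir` (6 syllables):
  Weights: 4 tok L, 5 mog L, 6 gir L.
  The penult (syllable 5, mog) is light, so stress falls on the antepenult (syllable 4, tok).
  → primary stress on syllable 4.
Suffixed `ge.do.ne:.tok.mog.gir.luk` (7 syllables):
  Weights: 5 mog L, 6 gir L, 7 luk L.
  The penult (syllable 6, gir) is light, so stress falls on the antepenult (syllable 5, mog).
  → primary stress on syllable 5.

yes: 4→5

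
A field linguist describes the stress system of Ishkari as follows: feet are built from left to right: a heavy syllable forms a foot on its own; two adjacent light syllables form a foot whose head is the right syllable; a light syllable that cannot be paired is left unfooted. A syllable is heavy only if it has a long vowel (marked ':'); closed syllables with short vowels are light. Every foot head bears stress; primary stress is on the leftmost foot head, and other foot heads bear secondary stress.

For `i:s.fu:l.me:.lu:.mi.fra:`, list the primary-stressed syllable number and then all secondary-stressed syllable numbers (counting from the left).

primary 1, secondary 2, 3, 4, 6

Weights: 1 i:s H, 2 fu:l H, 3 me: H, 4 lu: H, 5 mi L, 6 fra: H.
Parse left to right (heavy = foot alone; LL = one foot; stranded L unfooted): (ˈi:s) (ˈfu:l) (ˈme:) (ˈlu:) mi (ˈfra:).
Foot heads: 1, 2, 3, 4, 6.
Primary stress on the leftmost head = syllable 1.
Secondary stress on 2, 3, 4, 6: ˈi:s.ˌfu:l.ˌme:.ˌlu:.mi.ˌfra:.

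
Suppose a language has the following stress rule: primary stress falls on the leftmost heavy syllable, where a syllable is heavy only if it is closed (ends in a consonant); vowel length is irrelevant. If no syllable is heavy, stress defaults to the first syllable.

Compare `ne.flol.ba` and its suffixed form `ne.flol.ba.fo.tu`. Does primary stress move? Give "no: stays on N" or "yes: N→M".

Base `ne.flol.ba` (3 syllables):
  Weights: 1 ne L, 2 flol H, 3 ba L.
  Heavy syllables in the domain: 2. The leftmost is syllable 2 (flol).
  → primary stress on syllable 2.
Suffixed `ne.flol.ba.fo.tu` (5 syllables):
  Weights: 1 ne L, 2 flol H, 3 ba L, 4 fo L, 5 tu L.
  Heavy syllables in the domain: 2. The leftmost is syllable 2 (flol).
  → primary stress on syllable 2.

no: stays on 2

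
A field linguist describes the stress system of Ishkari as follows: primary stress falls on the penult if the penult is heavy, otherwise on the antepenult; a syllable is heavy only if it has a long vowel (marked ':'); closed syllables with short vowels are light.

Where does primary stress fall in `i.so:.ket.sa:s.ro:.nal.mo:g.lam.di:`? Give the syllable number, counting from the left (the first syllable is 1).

7

Weights: 7 mo:g H, 8 lam L, 9 di: H.
The penult (syllable 8, lam) is light, so stress falls on the antepenult (syllable 7, mo:g).
Primary stress: syllable 7 → i.so:.ket.sa:s.ro:.nal.ˈmo:g.lam.di:.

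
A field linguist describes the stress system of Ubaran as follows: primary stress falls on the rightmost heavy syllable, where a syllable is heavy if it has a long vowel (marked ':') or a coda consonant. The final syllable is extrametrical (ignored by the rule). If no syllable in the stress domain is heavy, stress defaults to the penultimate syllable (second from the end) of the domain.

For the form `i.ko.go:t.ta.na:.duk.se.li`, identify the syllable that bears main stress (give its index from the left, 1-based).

The final syllable (8, li) is extrametrical; the stress domain is syllables 1–7.
Weights: 1 i L, 2 ko L, 3 go:t H, 4 ta L, 5 na: H, 6 duk H, 7 se L.
Heavy syllables in the domain: 3, 5, 6. The rightmost is syllable 6 (duk).
Primary stress: syllable 6 → i.ko.go:t.ta.na:.ˈduk.se.li.

6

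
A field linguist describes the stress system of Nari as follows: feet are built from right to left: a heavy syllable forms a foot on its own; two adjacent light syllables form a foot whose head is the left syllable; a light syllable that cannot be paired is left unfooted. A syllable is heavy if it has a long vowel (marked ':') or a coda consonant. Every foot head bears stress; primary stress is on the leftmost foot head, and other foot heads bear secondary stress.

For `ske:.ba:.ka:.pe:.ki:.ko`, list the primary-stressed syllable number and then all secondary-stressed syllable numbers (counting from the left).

primary 1, secondary 2, 3, 4, 5

Weights: 1 ske: H, 2 ba: H, 3 ka: H, 4 pe: H, 5 ki: H, 6 ko L.
Parse right to left (heavy = foot alone; LL = one foot; stranded L unfooted): (ˈske:) (ˈba:) (ˈka:) (ˈpe:) (ˈki:) ko.
Foot heads: 1, 2, 3, 4, 5.
Primary stress on the leftmost head = syllable 1.
Secondary stress on 2, 3, 4, 5: ˈske:.ˌba:.ˌka:.ˌpe:.ˌki:.ko.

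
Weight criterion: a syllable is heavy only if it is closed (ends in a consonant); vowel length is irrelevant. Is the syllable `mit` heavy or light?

`mit`: short vowel, closed (coda /t/). Closed (coda /t/) → heavy.

heavy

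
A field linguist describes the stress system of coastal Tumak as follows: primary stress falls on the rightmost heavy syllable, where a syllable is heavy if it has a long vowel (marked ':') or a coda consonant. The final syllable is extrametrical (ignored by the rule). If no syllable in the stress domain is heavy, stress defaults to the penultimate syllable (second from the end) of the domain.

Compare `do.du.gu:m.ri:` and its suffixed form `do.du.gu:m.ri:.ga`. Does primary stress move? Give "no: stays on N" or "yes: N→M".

yes: 3→4

Base `do.du.gu:m.ri:` (4 syllables):
  The final syllable (4, ri:) is extrametrical; the stress domain is syllables 1–3.
  Weights: 1 do L, 2 du L, 3 gu:m H.
  Heavy syllables in the domain: 3. The rightmost is syllable 3 (gu:m).
  → primary stress on syllable 3.
Suffixed `do.du.gu:m.ri:.ga` (5 syllables):
  The final syllable (5, ga) is extrametrical; the stress domain is syllables 1–4.
  Weights: 1 do L, 2 du L, 3 gu:m H, 4 ri: H.
  Heavy syllables in the domain: 3, 4. The rightmost is syllable 4 (ri:).
  → primary stress on syllable 4.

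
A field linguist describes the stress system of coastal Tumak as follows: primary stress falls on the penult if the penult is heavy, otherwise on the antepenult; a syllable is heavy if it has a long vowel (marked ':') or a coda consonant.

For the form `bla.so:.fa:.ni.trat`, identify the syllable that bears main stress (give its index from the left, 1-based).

3

Weights: 3 fa: H, 4 ni L, 5 trat H.
The penult (syllable 4, ni) is light, so stress falls on the antepenult (syllable 3, fa:).
Primary stress: syllable 3 → bla.so:.ˈfa:.ni.trat.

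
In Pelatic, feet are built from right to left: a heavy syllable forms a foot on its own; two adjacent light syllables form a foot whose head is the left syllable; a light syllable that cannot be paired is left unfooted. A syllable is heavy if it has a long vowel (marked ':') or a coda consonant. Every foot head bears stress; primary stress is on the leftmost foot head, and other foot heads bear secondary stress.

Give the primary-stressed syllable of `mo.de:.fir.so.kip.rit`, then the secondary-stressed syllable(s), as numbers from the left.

Weights: 1 mo L, 2 de: H, 3 fir H, 4 so L, 5 kip H, 6 rit H.
Parse right to left (heavy = foot alone; LL = one foot; stranded L unfooted): mo (ˈde:) (ˈfir) so (ˈkip) (ˈrit).
Foot heads: 2, 3, 5, 6.
Primary stress on the leftmost head = syllable 2.
Secondary stress on 3, 5, 6: mo.ˈde:.ˌfir.so.ˌkip.ˌrit.

primary 2, secondary 3, 5, 6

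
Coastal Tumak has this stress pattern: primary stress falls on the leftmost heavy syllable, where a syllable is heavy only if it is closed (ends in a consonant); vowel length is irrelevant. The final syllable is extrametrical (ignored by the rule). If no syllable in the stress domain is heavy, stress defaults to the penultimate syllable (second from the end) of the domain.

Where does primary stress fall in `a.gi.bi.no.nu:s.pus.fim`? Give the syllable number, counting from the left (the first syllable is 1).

The final syllable (7, fim) is extrametrical; the stress domain is syllables 1–6.
Weights: 1 a L, 2 gi L, 3 bi L, 4 no L, 5 nu:s H, 6 pus H.
Heavy syllables in the domain: 5, 6. The leftmost is syllable 5 (nu:s).
Primary stress: syllable 5 → a.gi.bi.no.ˈnu:s.pus.fim.

5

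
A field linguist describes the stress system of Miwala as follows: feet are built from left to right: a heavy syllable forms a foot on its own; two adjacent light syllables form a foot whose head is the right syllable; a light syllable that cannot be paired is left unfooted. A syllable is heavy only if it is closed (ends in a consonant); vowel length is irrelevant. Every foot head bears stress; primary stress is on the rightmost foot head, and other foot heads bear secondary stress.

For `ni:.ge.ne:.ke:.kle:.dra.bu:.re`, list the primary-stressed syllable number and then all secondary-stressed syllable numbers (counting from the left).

primary 8, secondary 2, 4, 6

Weights: 1 ni: L, 2 ge L, 3 ne: L, 4 ke: L, 5 kle: L, 6 dra L, 7 bu: L, 8 re L.
Parse left to right (heavy = foot alone; LL = one foot; stranded L unfooted): (ni:.ˈge) (ne:.ˈke:) (kle:.ˈdra) (bu:.ˈre).
Foot heads: 2, 4, 6, 8.
Primary stress on the rightmost head = syllable 8.
Secondary stress on 2, 4, 6: ni:.ˌge.ne:.ˌke:.kle:.ˌdra.bu:.ˈre.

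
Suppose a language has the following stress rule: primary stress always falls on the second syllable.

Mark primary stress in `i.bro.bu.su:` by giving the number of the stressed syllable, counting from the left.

2

The word has 4 syllables; the second syllable is syllable 2 (bro).
Primary stress: syllable 2 → i.ˈbro.bu.su:.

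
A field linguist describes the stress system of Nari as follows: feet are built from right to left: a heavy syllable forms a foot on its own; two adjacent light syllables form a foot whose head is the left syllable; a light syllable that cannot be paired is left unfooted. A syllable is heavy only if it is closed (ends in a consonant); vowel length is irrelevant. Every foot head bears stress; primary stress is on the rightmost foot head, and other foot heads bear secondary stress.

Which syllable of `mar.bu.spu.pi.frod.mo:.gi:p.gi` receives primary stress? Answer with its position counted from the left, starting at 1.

Weights: 1 mar H, 2 bu L, 3 spu L, 4 pi L, 5 frod H, 6 mo: L, 7 gi:p H, 8 gi L.
Parse right to left (heavy = foot alone; LL = one foot; stranded L unfooted): (ˈmar) bu (ˈspu.pi) (ˈfrod) mo: (ˈgi:p) gi.
Foot heads: 1, 3, 5, 7.
Primary stress on the rightmost head = syllable 7.
Primary stress: syllable 7 → mar.bu.spu.pi.frod.mo:.ˈgi:p.gi.

7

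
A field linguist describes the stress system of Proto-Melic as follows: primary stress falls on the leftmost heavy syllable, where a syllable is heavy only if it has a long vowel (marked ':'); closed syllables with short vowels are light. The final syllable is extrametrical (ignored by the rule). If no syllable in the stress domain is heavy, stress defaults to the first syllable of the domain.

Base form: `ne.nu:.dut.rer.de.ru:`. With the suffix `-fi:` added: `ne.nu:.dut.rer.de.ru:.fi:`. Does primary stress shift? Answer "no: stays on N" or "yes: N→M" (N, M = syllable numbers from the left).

no: stays on 2

Base `ne.nu:.dut.rer.de.ru:` (6 syllables):
  The final syllable (6, ru:) is extrametrical; the stress domain is syllables 1–5.
  Weights: 1 ne L, 2 nu: H, 3 dut L, 4 rer L, 5 de L.
  Heavy syllables in the domain: 2. The leftmost is syllable 2 (nu:).
  → primary stress on syllable 2.
Suffixed `ne.nu:.dut.rer.de.ru:.fi:` (7 syllables):
  The final syllable (7, fi:) is extrametrical; the stress domain is syllables 1–6.
  Weights: 1 ne L, 2 nu: H, 3 dut L, 4 rer L, 5 de L, 6 ru: H.
  Heavy syllables in the domain: 2, 6. The leftmost is syllable 2 (nu:).
  → primary stress on syllable 2.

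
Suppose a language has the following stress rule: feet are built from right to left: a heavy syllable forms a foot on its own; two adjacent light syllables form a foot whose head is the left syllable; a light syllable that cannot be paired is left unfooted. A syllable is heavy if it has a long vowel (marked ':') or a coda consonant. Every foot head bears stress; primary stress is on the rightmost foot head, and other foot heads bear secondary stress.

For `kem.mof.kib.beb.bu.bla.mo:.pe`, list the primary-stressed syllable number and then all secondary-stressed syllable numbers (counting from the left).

Weights: 1 kem H, 2 mof H, 3 kib H, 4 beb H, 5 bu L, 6 bla L, 7 mo: H, 8 pe L.
Parse right to left (heavy = foot alone; LL = one foot; stranded L unfooted): (ˈkem) (ˈmof) (ˈkib) (ˈbeb) (ˈbu.bla) (ˈmo:) pe.
Foot heads: 1, 2, 3, 4, 5, 7.
Primary stress on the rightmost head = syllable 7.
Secondary stress on 1, 2, 3, 4, 5: ˌkem.ˌmof.ˌkib.ˌbeb.ˌbu.bla.ˈmo:.pe.

primary 7, secondary 1, 2, 3, 4, 5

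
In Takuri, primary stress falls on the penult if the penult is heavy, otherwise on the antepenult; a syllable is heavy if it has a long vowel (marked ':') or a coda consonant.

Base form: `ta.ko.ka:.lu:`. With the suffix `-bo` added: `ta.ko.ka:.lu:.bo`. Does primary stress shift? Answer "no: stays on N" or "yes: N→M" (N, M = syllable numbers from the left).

Base `ta.ko.ka:.lu:` (4 syllables):
  Weights: 2 ko L, 3 ka: H, 4 lu: H.
  The penult (syllable 3, ka:) is heavy, so it takes stress.
  → primary stress on syllable 3.
Suffixed `ta.ko.ka:.lu:.bo` (5 syllables):
  Weights: 3 ka: H, 4 lu: H, 5 bo L.
  The penult (syllable 4, lu:) is heavy, so it takes stress.
  → primary stress on syllable 4.

yes: 3→4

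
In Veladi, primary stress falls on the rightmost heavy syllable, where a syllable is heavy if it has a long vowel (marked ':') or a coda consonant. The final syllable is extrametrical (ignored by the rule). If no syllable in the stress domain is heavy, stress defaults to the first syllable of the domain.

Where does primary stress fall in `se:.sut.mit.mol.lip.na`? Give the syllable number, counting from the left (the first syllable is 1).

5

The final syllable (6, na) is extrametrical; the stress domain is syllables 1–5.
Weights: 1 se: H, 2 sut H, 3 mit H, 4 mol H, 5 lip H.
Heavy syllables in the domain: 1, 2, 3, 4, 5. The rightmost is syllable 5 (lip).
Primary stress: syllable 5 → se:.sut.mit.mol.ˈlip.na.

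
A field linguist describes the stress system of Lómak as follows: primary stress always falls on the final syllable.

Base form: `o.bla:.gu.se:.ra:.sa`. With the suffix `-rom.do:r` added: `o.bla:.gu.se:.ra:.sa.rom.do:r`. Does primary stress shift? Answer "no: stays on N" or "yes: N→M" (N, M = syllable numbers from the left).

yes: 6→8

Base `o.bla:.gu.se:.ra:.sa` (6 syllables):
  The word has 6 syllables; the final syllable is syllable 6 (sa).
  → primary stress on syllable 6.
Suffixed `o.bla:.gu.se:.ra:.sa.rom.do:r` (8 syllables):
  The word has 8 syllables; the final syllable is syllable 8 (do:r).
  → primary stress on syllable 8.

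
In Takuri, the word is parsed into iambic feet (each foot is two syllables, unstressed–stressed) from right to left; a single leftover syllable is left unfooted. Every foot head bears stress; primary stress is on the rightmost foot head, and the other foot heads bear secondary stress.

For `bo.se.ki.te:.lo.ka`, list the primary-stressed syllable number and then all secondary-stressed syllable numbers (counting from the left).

primary 6, secondary 2, 4

Parse right to left into iambic (σˈσ) feet: (bo.ˈse) (ki.ˈte:) (lo.ˈka).
Foot heads (stressed positions): 2, 4, 6.
End Rule Rightmost: primary stress on the rightmost head = syllable 6.
Secondary stress on 2, 4: bo.ˌse.ki.ˌte:.lo.ˈka.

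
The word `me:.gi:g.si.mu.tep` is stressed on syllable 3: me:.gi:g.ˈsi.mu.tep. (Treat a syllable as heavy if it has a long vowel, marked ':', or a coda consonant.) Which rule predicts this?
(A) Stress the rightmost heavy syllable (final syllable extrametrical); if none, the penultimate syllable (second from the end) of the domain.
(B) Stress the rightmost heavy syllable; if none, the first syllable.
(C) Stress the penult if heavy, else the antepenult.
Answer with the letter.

Rule A → syllable 2 (observed: 3).
Rule B → syllable 5 (observed: 3).
Rule C → syllable 3 ✓.

C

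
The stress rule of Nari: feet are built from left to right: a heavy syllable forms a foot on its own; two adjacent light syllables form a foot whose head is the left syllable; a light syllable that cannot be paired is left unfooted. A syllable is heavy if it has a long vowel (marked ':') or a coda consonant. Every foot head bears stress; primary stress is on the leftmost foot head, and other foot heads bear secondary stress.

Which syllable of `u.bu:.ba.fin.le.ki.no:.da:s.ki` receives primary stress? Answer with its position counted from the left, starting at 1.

2

Weights: 1 u L, 2 bu: H, 3 ba L, 4 fin H, 5 le L, 6 ki L, 7 no: H, 8 da:s H, 9 ki L.
Parse left to right (heavy = foot alone; LL = one foot; stranded L unfooted): u (ˈbu:) ba (ˈfin) (ˈle.ki) (ˈno:) (ˈda:s) ki.
Foot heads: 2, 4, 5, 7, 8.
Primary stress on the leftmost head = syllable 2.
Primary stress: syllable 2 → u.ˈbu:.ba.fin.le.ki.no:.da:s.ki.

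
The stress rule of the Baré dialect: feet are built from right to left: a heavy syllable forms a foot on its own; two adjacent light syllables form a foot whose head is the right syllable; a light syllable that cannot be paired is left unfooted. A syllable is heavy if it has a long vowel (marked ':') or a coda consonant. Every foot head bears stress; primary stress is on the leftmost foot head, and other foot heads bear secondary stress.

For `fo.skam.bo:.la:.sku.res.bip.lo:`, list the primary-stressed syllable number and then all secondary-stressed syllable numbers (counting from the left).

primary 2, secondary 3, 4, 6, 7, 8

Weights: 1 fo L, 2 skam H, 3 bo: H, 4 la: H, 5 sku L, 6 res H, 7 bip H, 8 lo: H.
Parse right to left (heavy = foot alone; LL = one foot; stranded L unfooted): fo (ˈskam) (ˈbo:) (ˈla:) sku (ˈres) (ˈbip) (ˈlo:).
Foot heads: 2, 3, 4, 6, 7, 8.
Primary stress on the leftmost head = syllable 2.
Secondary stress on 3, 4, 6, 7, 8: fo.ˈskam.ˌbo:.ˌla:.sku.ˌres.ˌbip.ˌlo:.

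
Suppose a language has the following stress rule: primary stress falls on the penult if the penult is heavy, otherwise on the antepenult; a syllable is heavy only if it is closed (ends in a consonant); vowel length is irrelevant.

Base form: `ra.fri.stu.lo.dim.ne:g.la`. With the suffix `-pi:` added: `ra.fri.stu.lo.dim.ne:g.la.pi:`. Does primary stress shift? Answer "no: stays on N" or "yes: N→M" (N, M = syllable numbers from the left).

Base `ra.fri.stu.lo.dim.ne:g.la` (7 syllables):
  Weights: 5 dim H, 6 ne:g H, 7 la L.
  The penult (syllable 6, ne:g) is heavy, so it takes stress.
  → primary stress on syllable 6.
Suffixed `ra.fri.stu.lo.dim.ne:g.la.pi:` (8 syllables):
  Weights: 6 ne:g H, 7 la L, 8 pi: L.
  The penult (syllable 7, la) is light, so stress falls on the antepenult (syllable 6, ne:g).
  → primary stress on syllable 6.

no: stays on 6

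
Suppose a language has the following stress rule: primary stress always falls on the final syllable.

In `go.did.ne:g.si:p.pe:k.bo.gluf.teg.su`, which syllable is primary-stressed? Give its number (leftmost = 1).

9

The word has 9 syllables; the final syllable is syllable 9 (su).
Primary stress: syllable 9 → go.did.ne:g.si:p.pe:k.bo.gluf.teg.ˈsu.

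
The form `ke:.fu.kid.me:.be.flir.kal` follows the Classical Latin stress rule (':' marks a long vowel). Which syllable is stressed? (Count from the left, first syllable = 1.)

6

Classical Latin: stress the penult if heavy (long vowel or closed), else the antepenult.
Weights: 5 be L, 6 flir H, 7 kal H.
The penult (syllable 6, flir) is heavy, so it takes stress.
Stress on syllable 6: ke:.fu.kid.me:.be.ˈflir.kal.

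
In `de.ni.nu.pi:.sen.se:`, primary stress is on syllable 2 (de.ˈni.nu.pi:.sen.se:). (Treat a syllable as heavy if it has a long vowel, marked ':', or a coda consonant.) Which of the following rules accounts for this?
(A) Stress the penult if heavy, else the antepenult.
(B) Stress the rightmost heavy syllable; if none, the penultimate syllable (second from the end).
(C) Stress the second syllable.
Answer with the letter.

Rule A → syllable 5 (observed: 2).
Rule B → syllable 6 (observed: 2).
Rule C → syllable 2 ✓.

C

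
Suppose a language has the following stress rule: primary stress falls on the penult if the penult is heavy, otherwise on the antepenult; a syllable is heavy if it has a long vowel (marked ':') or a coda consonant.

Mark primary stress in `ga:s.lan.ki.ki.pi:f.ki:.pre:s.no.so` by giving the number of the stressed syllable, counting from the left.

7

Weights: 7 pre:s H, 8 no L, 9 so L.
The penult (syllable 8, no) is light, so stress falls on the antepenult (syllable 7, pre:s).
Primary stress: syllable 7 → ga:s.lan.ki.ki.pi:f.ki:.ˈpre:s.no.so.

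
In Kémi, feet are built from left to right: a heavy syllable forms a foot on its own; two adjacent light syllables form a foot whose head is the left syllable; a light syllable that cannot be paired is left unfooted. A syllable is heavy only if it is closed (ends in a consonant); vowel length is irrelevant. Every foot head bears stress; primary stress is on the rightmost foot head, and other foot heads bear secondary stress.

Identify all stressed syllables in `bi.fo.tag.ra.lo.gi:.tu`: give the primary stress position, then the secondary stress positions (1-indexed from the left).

primary 6, secondary 1, 3, 4

Weights: 1 bi L, 2 fo L, 3 tag H, 4 ra L, 5 lo L, 6 gi: L, 7 tu L.
Parse left to right (heavy = foot alone; LL = one foot; stranded L unfooted): (ˈbi.fo) (ˈtag) (ˈra.lo) (ˈgi:.tu).
Foot heads: 1, 3, 4, 6.
Primary stress on the rightmost head = syllable 6.
Secondary stress on 1, 3, 4: ˌbi.fo.ˌtag.ˌra.lo.ˈgi:.tu.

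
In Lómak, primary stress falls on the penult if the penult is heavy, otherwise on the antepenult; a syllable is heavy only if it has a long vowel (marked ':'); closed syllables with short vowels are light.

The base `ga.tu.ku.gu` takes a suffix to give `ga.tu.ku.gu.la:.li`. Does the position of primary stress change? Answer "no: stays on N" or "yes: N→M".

Base `ga.tu.ku.gu` (4 syllables):
  Weights: 2 tu L, 3 ku L, 4 gu L.
  The penult (syllable 3, ku) is light, so stress falls on the antepenult (syllable 2, tu).
  → primary stress on syllable 2.
Suffixed `ga.tu.ku.gu.la:.li` (6 syllables):
  Weights: 4 gu L, 5 la: H, 6 li L.
  The penult (syllable 5, la:) is heavy, so it takes stress.
  → primary stress on syllable 5.

yes: 2→5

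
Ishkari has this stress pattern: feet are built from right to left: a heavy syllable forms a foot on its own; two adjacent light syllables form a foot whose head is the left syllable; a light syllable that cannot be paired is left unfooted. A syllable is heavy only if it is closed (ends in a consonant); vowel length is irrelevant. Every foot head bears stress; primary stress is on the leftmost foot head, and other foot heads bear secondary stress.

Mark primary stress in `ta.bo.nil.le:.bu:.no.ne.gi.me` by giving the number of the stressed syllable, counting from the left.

Weights: 1 ta L, 2 bo L, 3 nil H, 4 le: L, 5 bu: L, 6 no L, 7 ne L, 8 gi L, 9 me L.
Parse right to left (heavy = foot alone; LL = one foot; stranded L unfooted): (ˈta.bo) (ˈnil) (ˈle:.bu:) (ˈno.ne) (ˈgi.me).
Foot heads: 1, 3, 4, 6, 8.
Primary stress on the leftmost head = syllable 1.
Primary stress: syllable 1 → ˈta.bo.nil.le:.bu:.no.ne.gi.me.

1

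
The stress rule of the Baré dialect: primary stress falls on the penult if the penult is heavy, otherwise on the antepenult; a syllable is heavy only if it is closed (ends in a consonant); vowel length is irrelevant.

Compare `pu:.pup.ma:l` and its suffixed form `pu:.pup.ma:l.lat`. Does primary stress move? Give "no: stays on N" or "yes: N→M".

yes: 2→3

Base `pu:.pup.ma:l` (3 syllables):
  Weights: 1 pu: L, 2 pup H, 3 ma:l H.
  The penult (syllable 2, pup) is heavy, so it takes stress.
  → primary stress on syllable 2.
Suffixed `pu:.pup.ma:l.lat` (4 syllables):
  Weights: 2 pup H, 3 ma:l H, 4 lat H.
  The penult (syllable 3, ma:l) is heavy, so it takes stress.
  → primary stress on syllable 3.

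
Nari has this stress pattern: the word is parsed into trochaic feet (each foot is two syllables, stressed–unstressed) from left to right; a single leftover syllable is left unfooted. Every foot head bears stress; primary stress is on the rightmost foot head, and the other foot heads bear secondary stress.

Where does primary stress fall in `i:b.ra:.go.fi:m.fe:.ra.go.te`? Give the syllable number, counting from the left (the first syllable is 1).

Parse left to right into trochaic (ˈσσ) feet: (ˈi:b.ra:) (ˈgo.fi:m) (ˈfe:.ra) (ˈgo.te).
Foot heads (stressed positions): 1, 3, 5, 7.
End Rule Rightmost: primary stress on the rightmost head = syllable 7.
Primary stress: syllable 7 → i:b.ra:.go.fi:m.fe:.ra.ˈgo.te.

7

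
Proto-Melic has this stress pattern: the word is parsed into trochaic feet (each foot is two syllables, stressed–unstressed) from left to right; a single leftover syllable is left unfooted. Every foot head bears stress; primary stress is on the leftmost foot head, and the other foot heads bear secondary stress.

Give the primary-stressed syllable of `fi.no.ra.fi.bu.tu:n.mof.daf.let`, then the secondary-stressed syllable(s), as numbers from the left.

Parse left to right into trochaic (ˈσσ) feet: (ˈfi.no) (ˈra.fi) (ˈbu.tu:n) (ˈmof.daf) let. Syllable 9 is left unfooted.
Foot heads (stressed positions): 1, 3, 5, 7.
End Rule Leftmost: primary stress on the leftmost head = syllable 1.
Secondary stress on 3, 5, 7: ˈfi.no.ˌra.fi.ˌbu.tu:n.ˌmof.daf.let.

primary 1, secondary 3, 5, 7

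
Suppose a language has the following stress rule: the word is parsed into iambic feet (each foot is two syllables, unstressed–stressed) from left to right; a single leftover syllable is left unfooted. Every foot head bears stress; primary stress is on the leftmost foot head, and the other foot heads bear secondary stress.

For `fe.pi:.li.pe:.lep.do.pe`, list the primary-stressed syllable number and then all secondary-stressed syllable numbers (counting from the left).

Parse left to right into iambic (σˈσ) feet: (fe.ˈpi:) (li.ˈpe:) (lep.ˈdo) pe. Syllable 7 is left unfooted.
Foot heads (stressed positions): 2, 4, 6.
End Rule Leftmost: primary stress on the leftmost head = syllable 2.
Secondary stress on 4, 6: fe.ˈpi:.li.ˌpe:.lep.ˌdo.pe.

primary 2, secondary 4, 6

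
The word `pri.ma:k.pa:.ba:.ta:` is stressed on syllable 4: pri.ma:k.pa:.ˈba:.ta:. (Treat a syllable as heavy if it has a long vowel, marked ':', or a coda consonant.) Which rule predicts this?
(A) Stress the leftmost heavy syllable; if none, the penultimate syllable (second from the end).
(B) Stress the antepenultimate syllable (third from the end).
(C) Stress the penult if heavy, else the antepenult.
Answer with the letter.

Rule A → syllable 2 (observed: 4).
Rule B → syllable 3 (observed: 4).
Rule C → syllable 4 ✓.

C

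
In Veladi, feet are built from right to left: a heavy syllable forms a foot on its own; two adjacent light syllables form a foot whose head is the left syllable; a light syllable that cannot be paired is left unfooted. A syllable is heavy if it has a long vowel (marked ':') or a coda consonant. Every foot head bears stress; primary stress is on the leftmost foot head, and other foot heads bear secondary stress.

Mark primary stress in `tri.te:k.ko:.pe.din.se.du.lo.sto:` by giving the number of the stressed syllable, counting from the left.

Weights: 1 tri L, 2 te:k H, 3 ko: H, 4 pe L, 5 din H, 6 se L, 7 du L, 8 lo L, 9 sto: H.
Parse right to left (heavy = foot alone; LL = one foot; stranded L unfooted): tri (ˈte:k) (ˈko:) pe (ˈdin) se (ˈdu.lo) (ˈsto:).
Foot heads: 2, 3, 5, 7, 9.
Primary stress on the leftmost head = syllable 2.
Primary stress: syllable 2 → tri.ˈte:k.ko:.pe.din.se.du.lo.sto:.

2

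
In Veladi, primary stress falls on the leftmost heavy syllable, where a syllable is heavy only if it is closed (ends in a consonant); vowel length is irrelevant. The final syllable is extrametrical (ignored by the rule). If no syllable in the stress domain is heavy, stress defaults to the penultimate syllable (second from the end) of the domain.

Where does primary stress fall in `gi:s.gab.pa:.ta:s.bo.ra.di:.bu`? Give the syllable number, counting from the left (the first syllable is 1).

1

The final syllable (8, bu) is extrametrical; the stress domain is syllables 1–7.
Weights: 1 gi:s H, 2 gab H, 3 pa: L, 4 ta:s H, 5 bo L, 6 ra L, 7 di: L.
Heavy syllables in the domain: 1, 2, 4. The leftmost is syllable 1 (gi:s).
Primary stress: syllable 1 → ˈgi:s.gab.pa:.ta:s.bo.ra.di:.bu.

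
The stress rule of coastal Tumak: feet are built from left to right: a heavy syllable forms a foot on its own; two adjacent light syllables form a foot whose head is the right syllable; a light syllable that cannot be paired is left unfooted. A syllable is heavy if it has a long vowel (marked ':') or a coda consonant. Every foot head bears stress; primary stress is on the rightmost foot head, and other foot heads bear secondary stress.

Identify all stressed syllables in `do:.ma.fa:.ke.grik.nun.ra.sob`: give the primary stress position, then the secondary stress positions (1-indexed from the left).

Weights: 1 do: H, 2 ma L, 3 fa: H, 4 ke L, 5 grik H, 6 nun H, 7 ra L, 8 sob H.
Parse left to right (heavy = foot alone; LL = one foot; stranded L unfooted): (ˈdo:) ma (ˈfa:) ke (ˈgrik) (ˈnun) ra (ˈsob).
Foot heads: 1, 3, 5, 6, 8.
Primary stress on the rightmost head = syllable 8.
Secondary stress on 1, 3, 5, 6: ˌdo:.ma.ˌfa:.ke.ˌgrik.ˌnun.ra.ˈsob.

primary 8, secondary 1, 3, 5, 6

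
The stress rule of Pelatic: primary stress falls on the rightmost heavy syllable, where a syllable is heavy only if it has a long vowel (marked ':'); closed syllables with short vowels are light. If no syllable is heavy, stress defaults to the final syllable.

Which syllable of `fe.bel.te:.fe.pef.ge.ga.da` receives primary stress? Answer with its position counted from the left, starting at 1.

3

Weights: 1 fe L, 2 bel L, 3 te: H, 4 fe L, 5 pef L, 6 ge L, 7 ga L, 8 da L.
Heavy syllables in the domain: 3. The rightmost is syllable 3 (te:).
Primary stress: syllable 3 → fe.bel.ˈte:.fe.pef.ge.ga.da.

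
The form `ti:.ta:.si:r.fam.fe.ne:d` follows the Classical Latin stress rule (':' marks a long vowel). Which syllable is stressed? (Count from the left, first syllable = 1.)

Classical Latin: stress the penult if heavy (long vowel or closed), else the antepenult.
Weights: 4 fam H, 5 fe L, 6 ne:d H.
The penult (syllable 5, fe) is light, so stress falls on the antepenult (syllable 4, fam).
Stress on syllable 4: ti:.ta:.si:r.ˈfam.fe.ne:d.

4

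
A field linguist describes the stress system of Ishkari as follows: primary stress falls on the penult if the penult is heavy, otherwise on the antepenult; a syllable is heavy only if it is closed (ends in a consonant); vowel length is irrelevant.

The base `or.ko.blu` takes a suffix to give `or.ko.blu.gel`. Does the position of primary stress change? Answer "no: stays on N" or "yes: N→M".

Base `or.ko.blu` (3 syllables):
  Weights: 1 or H, 2 ko L, 3 blu L.
  The penult (syllable 2, ko) is light, so stress falls on the antepenult (syllable 1, or).
  → primary stress on syllable 1.
Suffixed `or.ko.blu.gel` (4 syllables):
  Weights: 2 ko L, 3 blu L, 4 gel H.
  The penult (syllable 3, blu) is light, so stress falls on the antepenult (syllable 2, ko).
  → primary stress on syllable 2.

yes: 1→2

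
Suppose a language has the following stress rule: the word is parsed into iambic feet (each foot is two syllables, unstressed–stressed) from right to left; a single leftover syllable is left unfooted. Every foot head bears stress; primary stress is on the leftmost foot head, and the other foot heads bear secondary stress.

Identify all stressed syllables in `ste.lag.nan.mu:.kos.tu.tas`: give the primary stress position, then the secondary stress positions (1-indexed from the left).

primary 3, secondary 5, 7

Parse right to left into iambic (σˈσ) feet: ste (lag.ˈnan) (mu:.ˈkos) (tu.ˈtas). Syllable 1 is left unfooted.
Foot heads (stressed positions): 3, 5, 7.
End Rule Leftmost: primary stress on the leftmost head = syllable 3.
Secondary stress on 5, 7: ste.lag.ˈnan.mu:.ˌkos.tu.ˌtas.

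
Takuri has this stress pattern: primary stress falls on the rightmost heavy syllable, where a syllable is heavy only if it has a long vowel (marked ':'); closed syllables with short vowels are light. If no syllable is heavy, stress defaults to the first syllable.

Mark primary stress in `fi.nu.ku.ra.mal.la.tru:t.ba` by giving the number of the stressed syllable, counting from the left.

Weights: 1 fi L, 2 nu L, 3 ku L, 4 ra L, 5 mal L, 6 la L, 7 tru:t H, 8 ba L.
Heavy syllables in the domain: 7. The rightmost is syllable 7 (tru:t).
Primary stress: syllable 7 → fi.nu.ku.ra.mal.la.ˈtru:t.ba.

7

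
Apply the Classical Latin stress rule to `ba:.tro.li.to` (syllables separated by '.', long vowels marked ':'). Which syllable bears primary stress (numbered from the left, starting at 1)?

2

Classical Latin: stress the penult if heavy (long vowel or closed), else the antepenult.
Weights: 2 tro L, 3 li L, 4 to L.
The penult (syllable 3, li) is light, so stress falls on the antepenult (syllable 2, tro).
Stress on syllable 2: ba:.ˈtro.li.to.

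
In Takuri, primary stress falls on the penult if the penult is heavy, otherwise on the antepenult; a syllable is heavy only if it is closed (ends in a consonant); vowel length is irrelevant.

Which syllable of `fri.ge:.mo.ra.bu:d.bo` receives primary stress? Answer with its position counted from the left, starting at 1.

Weights: 4 ra L, 5 bu:d H, 6 bo L.
The penult (syllable 5, bu:d) is heavy, so it takes stress.
Primary stress: syllable 5 → fri.ge:.mo.ra.ˈbu:d.bo.

5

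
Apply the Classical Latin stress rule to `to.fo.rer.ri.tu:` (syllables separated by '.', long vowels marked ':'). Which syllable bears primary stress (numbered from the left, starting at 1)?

Classical Latin: stress the penult if heavy (long vowel or closed), else the antepenult.
Weights: 3 rer H, 4 ri L, 5 tu: H.
The penult (syllable 4, ri) is light, so stress falls on the antepenult (syllable 3, rer).
Stress on syllable 3: to.fo.ˈrer.ri.tu:.

3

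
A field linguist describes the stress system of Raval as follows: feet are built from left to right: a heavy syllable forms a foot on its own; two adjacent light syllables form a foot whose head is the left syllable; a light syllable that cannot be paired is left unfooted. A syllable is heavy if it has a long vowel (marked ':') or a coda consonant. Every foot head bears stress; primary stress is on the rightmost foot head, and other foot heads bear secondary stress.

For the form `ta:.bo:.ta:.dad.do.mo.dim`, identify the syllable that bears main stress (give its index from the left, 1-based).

Weights: 1 ta: H, 2 bo: H, 3 ta: H, 4 dad H, 5 do L, 6 mo L, 7 dim H.
Parse left to right (heavy = foot alone; LL = one foot; stranded L unfooted): (ˈta:) (ˈbo:) (ˈta:) (ˈdad) (ˈdo.mo) (ˈdim).
Foot heads: 1, 2, 3, 4, 5, 7.
Primary stress on the rightmost head = syllable 7.
Primary stress: syllable 7 → ta:.bo:.ta:.dad.do.mo.ˈdim.

7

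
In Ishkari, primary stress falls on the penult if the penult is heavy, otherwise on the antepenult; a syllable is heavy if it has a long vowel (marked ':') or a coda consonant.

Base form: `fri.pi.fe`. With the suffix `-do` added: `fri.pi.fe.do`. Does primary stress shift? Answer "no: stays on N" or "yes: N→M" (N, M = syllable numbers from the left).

yes: 1→2

Base `fri.pi.fe` (3 syllables):
  Weights: 1 fri L, 2 pi L, 3 fe L.
  The penult (syllable 2, pi) is light, so stress falls on the antepenult (syllable 1, fri).
  → primary stress on syllable 1.
Suffixed `fri.pi.fe.do` (4 syllables):
  Weights: 2 pi L, 3 fe L, 4 do L.
  The penult (syllable 3, fe) is light, so stress falls on the antepenult (syllable 2, pi).
  → primary stress on syllable 2.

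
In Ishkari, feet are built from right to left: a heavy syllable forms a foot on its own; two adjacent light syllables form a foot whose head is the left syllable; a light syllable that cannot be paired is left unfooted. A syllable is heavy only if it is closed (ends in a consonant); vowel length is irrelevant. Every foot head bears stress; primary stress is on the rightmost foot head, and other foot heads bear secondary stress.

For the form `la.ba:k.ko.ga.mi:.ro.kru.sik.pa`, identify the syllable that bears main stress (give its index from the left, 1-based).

8

Weights: 1 la L, 2 ba:k H, 3 ko L, 4 ga L, 5 mi: L, 6 ro L, 7 kru L, 8 sik H, 9 pa L.
Parse right to left (heavy = foot alone; LL = one foot; stranded L unfooted): la (ˈba:k) ko (ˈga.mi:) (ˈro.kru) (ˈsik) pa.
Foot heads: 2, 4, 6, 8.
Primary stress on the rightmost head = syllable 8.
Primary stress: syllable 8 → la.ba:k.ko.ga.mi:.ro.kru.ˈsik.pa.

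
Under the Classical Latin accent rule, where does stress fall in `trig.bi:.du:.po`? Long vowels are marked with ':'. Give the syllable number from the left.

3

Classical Latin: stress the penult if heavy (long vowel or closed), else the antepenult.
Weights: 2 bi: H, 3 du: H, 4 po L.
The penult (syllable 3, du:) is heavy, so it takes stress.
Stress on syllable 3: trig.bi:.ˈdu:.po.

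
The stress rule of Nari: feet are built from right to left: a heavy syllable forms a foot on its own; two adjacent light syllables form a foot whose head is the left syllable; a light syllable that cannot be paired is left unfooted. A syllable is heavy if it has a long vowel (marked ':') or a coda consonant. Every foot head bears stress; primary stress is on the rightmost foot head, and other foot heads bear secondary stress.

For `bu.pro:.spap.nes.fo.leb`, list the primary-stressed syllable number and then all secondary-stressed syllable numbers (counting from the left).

Weights: 1 bu L, 2 pro: H, 3 spap H, 4 nes H, 5 fo L, 6 leb H.
Parse right to left (heavy = foot alone; LL = one foot; stranded L unfooted): bu (ˈpro:) (ˈspap) (ˈnes) fo (ˈleb).
Foot heads: 2, 3, 4, 6.
Primary stress on the rightmost head = syllable 6.
Secondary stress on 2, 3, 4: bu.ˌpro:.ˌspap.ˌnes.fo.ˈleb.

primary 6, secondary 2, 3, 4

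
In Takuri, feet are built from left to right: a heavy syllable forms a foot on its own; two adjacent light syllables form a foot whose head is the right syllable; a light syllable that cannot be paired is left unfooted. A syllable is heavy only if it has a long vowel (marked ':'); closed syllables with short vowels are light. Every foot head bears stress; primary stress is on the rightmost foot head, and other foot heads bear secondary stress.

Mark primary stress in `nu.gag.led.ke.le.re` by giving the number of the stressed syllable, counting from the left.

6

Weights: 1 nu L, 2 gag L, 3 led L, 4 ke L, 5 le L, 6 re L.
Parse left to right (heavy = foot alone; LL = one foot; stranded L unfooted): (nu.ˈgag) (led.ˈke) (le.ˈre).
Foot heads: 2, 4, 6.
Primary stress on the rightmost head = syllable 6.
Primary stress: syllable 6 → nu.gag.led.ke.le.ˈre.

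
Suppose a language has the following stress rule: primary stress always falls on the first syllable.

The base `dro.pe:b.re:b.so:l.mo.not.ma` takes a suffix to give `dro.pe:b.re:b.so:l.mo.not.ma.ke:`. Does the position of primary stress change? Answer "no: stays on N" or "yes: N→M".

Base `dro.pe:b.re:b.so:l.mo.not.ma` (7 syllables):
  The word has 7 syllables; the first syllable is syllable 1 (dro).
  → primary stress on syllable 1.
Suffixed `dro.pe:b.re:b.so:l.mo.not.ma.ke:` (8 syllables):
  The word has 8 syllables; the first syllable is syllable 1 (dro).
  → primary stress on syllable 1.

no: stays on 1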